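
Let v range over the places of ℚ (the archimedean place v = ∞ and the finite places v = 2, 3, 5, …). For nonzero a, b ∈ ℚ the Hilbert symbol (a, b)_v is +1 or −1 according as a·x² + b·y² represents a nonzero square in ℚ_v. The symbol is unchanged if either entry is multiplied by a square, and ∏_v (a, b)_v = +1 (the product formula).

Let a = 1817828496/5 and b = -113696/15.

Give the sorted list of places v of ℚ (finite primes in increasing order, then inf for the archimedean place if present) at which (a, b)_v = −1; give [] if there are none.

Mod squares: a ≡ 5, b ≡ -106590. Check v ∈ {∞, 2, 3, 5, 11, 17, 19}.
v=17: a=17^2·(≡6), b=17^1·(≡12) mod 17; (6|17)=-1, (12|17)=-1; (−1)^{2·1·8}·(-1)^1·(-1)^2 = -1.
v=11: a=11^2·(≡1), b=11^1·(≡1) mod 11; (1|11)=+1, (1|11)=+1; (−1)^{2·1·5}·(+1)^1·(+1)^2 = +1.
v=∞: 5 > 0 and -106590 < 0  ⇒  (a,b)_∞ = +1.
v=5: a=5^-1·(≡1), b=5^-1·(≡3) mod 5; (1|5)=+1, (3|5)=-1; (−1)^{-1·-1·2}·(+1)^-1·(-1)^-1 = -1.
v=2: v_2(a)=4, v_2(b)=5; units ≡ 5, 1 (mod 8); ε·ε+αω+βω = 0·0+4·0+5·1 ≡ 1  ⇒  (a,b)_2 = -1.
v=19: a=19^2·(≡16), b=19^1·(≡14) mod 19; (16|19)=+1, (14|19)=-1; (−1)^{2·1·9}·(+1)^1·(-1)^2 = +1.
v=3: a=3^2·(≡2), b=3^-1·(≡2) mod 3; (2|3)=-1, (2|3)=-1; (−1)^{2·-1·1}·(-1)^-1·(-1)^2 = -1.
|Ram(5, -106590)| = 4, even; anisotropic at {2, 3, 5, 17}.

[2, 3, 5, 17]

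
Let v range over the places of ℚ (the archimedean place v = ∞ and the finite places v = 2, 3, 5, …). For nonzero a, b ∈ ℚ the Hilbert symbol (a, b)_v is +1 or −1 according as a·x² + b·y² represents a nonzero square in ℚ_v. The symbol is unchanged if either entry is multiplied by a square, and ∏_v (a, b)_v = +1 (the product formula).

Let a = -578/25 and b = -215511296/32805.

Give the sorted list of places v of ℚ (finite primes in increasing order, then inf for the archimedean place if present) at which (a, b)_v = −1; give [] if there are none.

Mod squares: a ≡ -2, b ≡ -5005. Check v ∈ {∞, 2, 3, 5, 7, 11, 13, 17, 29}.
v=2: v_2(a)=1, v_2(b)=8; units ≡ 7, 3 (mod 8); ε·ε+αω+βω = 1·1+1·1+8·0 ≡ 0  ⇒  (a,b)_2 = +1.
v=5: a=5^-2·(≡2), b=5^-1·(≡4) mod 5; (2|5)=-1, (4|5)=+1; (−1)^{-2·-1·2}·(-1)^-1·(+1)^-2 = -1.
v=∞: -2 < 0 and -5005 < 0  ⇒  (a,b)_∞ = -1.
v=29: a=29^0·(≡14), b=29^2·(≡27) mod 29; (14|29)=-1, (27|29)=-1; (−1)^{0·2·14}·(-1)^2·(-1)^0 = +1.
v=11: a=11^0·(≡9), b=11^1·(≡7) mod 11; (9|11)=+1, (7|11)=-1; (−1)^{0·1·5}·(+1)^1·(-1)^0 = +1.
v=7: a=7^0·(≡6), b=7^1·(≡3) mod 7; (6|7)=-1, (3|7)=-1; (−1)^{0·1·3}·(-1)^1·(-1)^0 = -1.
v=17: a=17^2·(≡4), b=17^0·(≡7) mod 17; (4|17)=+1, (7|17)=-1; (−1)^{2·0·8}·(+1)^0·(-1)^2 = +1.
v=3: a=3^0·(≡1), b=3^-8·(≡2) mod 3; (1|3)=+1, (2|3)=-1; (−1)^{0·-8·1}·(+1)^-8·(-1)^0 = +1.
v=13: a=13^0·(≡6), b=13^1·(≡7) mod 13; (6|13)=-1, (7|13)=-1; (−1)^{0·1·6}·(-1)^1·(-1)^0 = -1.
Ram(-2, -5005) = {5, 7, 13, ∞}; no ℚ_5-point on the conic.

[5, 7, 13, inf]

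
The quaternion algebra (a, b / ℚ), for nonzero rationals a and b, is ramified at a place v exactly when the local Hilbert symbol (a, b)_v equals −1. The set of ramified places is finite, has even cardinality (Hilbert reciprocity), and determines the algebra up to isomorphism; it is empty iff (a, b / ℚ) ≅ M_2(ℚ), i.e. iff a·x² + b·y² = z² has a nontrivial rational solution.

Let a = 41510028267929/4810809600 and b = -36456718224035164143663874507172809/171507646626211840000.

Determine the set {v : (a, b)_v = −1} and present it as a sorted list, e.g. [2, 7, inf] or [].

[13, 43]

Mod squares: a ≡ 308009, b ≡ -58609. Check v ∈ {∞, 2, 3, 5, 7, 13, 17, 19, 29, 43, 47}.
v=2: v_2(a)=-8, v_2(b)=-14; units ≡ 1, 7 (mod 8); ε·ε+αω+βω = 0·1+-8·0+-14·0 ≡ 0  ⇒  (a,b)_2 = +1.
v=29: a=29^1·(≡22), b=29^3·(≡22) mod 29; (22|29)=+1, (22|29)=+1; (−1)^{1·3·14}·(+1)^3·(+1)^1 = +1.
v=13: a=13^3·(≡5), b=13^6·(≡6) mod 13; (5|13)=-1, (6|13)=-1; (−1)^{3·6·6}·(-1)^6·(-1)^3 = -1.
v=5: a=5^-2·(≡1), b=5^-4·(≡4) mod 5; (1|5)=+1, (4|5)=+1; (−1)^{-2·-4·2}·(+1)^-4·(+1)^-2 = +1.
v=19: a=19^3·(≡11), b=19^8·(≡6) mod 19; (11|19)=+1, (6|19)=+1; (−1)^{3·8·9}·(+1)^8·(+1)^3 = +1.
v=43: a=43^1·(≡25), b=43^3·(≡38) mod 43; (25|43)=+1, (38|43)=+1; (−1)^{1·3·21}·(+1)^3·(+1)^1 = -1.
v=47: a=47^2·(≡18), b=47^5·(≡29) mod 47; (18|47)=+1, (29|47)=-1; (−1)^{2·5·23}·(+1)^5·(-1)^2 = +1.
v=3: a=3^-2·(≡2), b=3^0·(≡2) mod 3; (2|3)=-1, (2|3)=-1; (−1)^{-2·0·1}·(-1)^0·(-1)^-2 = +1.
v=7: a=7^0·(≡2), b=7^-4·(≡1) mod 7; (2|7)=+1, (1|7)=+1; (−1)^{0·-4·3}·(+1)^-4·(+1)^0 = +1.
v=17: a=17^-4·(≡3), b=17^-8·(≡12) mod 17; (3|17)=-1, (12|17)=-1; (−1)^{-4·-8·8}·(-1)^-8·(-1)^-4 = +1.
v=∞: 308009 > 0 and -58609 < 0  ⇒  (a,b)_∞ = +1.
(308009, -58609 / ℚ) ramifies at {13, 43}: a division algebra.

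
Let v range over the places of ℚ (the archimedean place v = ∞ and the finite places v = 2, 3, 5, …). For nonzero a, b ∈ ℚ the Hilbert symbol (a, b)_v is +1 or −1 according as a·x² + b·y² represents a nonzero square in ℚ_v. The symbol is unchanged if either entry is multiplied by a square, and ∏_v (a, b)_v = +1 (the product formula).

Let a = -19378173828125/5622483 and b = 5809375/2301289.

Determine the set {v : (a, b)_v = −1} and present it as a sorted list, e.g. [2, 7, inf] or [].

Mod squares: a ≡ -238119, b ≡ 55. Check v ∈ {∞, 2, 3, 5, 7, 11, 13, 17, 23, 29, 37, 41}.
v=3: a=3^-1·(≡1), b=3^0·(≡1) mod 3; (1|3)=+1, (1|3)=+1; (−1)^{-1·0·1}·(+1)^0·(+1)^-1 = +1.
v=29: a=29^1·(≡6), b=29^0·(≡18) mod 29; (6|29)=+1, (18|29)=-1; (−1)^{1·0·14}·(+1)^0·(-1)^1 = -1.
v=13: a=13^0·(≡2), b=13^2·(≡1) mod 13; (2|13)=-1, (1|13)=+1; (−1)^{0·2·6}·(-1)^2·(+1)^0 = +1.
v=17: a=17^1·(≡15), b=17^0·(≡1) mod 17; (15|17)=+1, (1|17)=+1; (−1)^{1·0·8}·(+1)^0·(+1)^1 = +1.
v=∞: -238119 < 0 and 55 > 0  ⇒  (a,b)_∞ = +1.
v=23: a=23^1·(≡22), b=23^0·(≡12) mod 23; (22|23)=-1, (12|23)=+1; (−1)^{1·0·11}·(-1)^0·(+1)^1 = +1.
v=37: a=37^-4·(≡35), b=37^-2·(≡35) mod 37; (35|37)=-1, (35|37)=-1; (−1)^{-4·-2·18}·(-1)^-2·(-1)^-4 = +1.
v=41: a=41^0·(≡18), b=41^-2·(≡13) mod 41; (18|41)=+1, (13|41)=-1; (−1)^{0·-2·20}·(+1)^-2·(-1)^0 = +1.
v=11: a=11^0·(≡1), b=11^1·(≡4) mod 11; (1|11)=+1, (4|11)=+1; (−1)^{0·1·5}·(+1)^1·(+1)^0 = +1.
v=5: a=5^12·(≡4), b=5^5·(≡1) mod 5; (4|5)=+1, (1|5)=+1; (−1)^{12·5·2}·(+1)^5·(+1)^12 = +1.
v=2: v_2(a)=0, v_2(b)=0; units ≡ 1, 7 (mod 8); ε·ε+αω+βω = 0·1+0·0+0·0 ≡ 0  ⇒  (a,b)_2 = +1.
v=7: a=7^1·(≡6), b=7^0·(≡3) mod 7; (6|7)=-1, (3|7)=-1; (−1)^{1·0·3}·(-1)^0·(-1)^1 = -1.
(-238119, 55 / ℚ) ramifies at {7, 29}: a division algebra.

[7, 29]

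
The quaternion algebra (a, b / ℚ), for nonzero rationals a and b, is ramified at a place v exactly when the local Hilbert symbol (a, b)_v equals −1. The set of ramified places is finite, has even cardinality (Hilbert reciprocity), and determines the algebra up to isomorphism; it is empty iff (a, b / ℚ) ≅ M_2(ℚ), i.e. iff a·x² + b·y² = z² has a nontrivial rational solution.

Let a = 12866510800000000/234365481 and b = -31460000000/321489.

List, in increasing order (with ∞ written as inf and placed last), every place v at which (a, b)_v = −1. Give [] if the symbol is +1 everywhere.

[5, 13]

(a, b) ≡ (13, -65) mod (ℚ^×)²; places V = {2, 3, 5, 7, 11, 13, ∞}.
(a,b)_7: α=-2, u≡5; β=-2, v≡6 (mod 7); (5|7)=-1, (6|7)=-1; sign (−1)^0·-1^-2·-1^-2 = +1.
(a,b)_2: α=10, β=8; u≡5, v≡7 (mod 8); ε(u)ε(v)=0·1, αω(v)=10·0, βω(u)=8·1; sum ≡ 0  ⇒  +1.
(a,b)_11: α=4, u≡6; β=2, v≡5 (mod 11); (6|11)=-1, (5|11)=+1; sign (−1)^0·-1^2·+1^4 = +1.
(a,b)_∞: sgn(13)=+, sgn(-65)=−, so +1.
(a,b)_13: α=3, u≡9; β=1, v≡2 (mod 13); (9|13)=+1, (2|13)=-1; sign (−1)^0·+1^1·-1^3 = -1.
(a,b)_3: α=-14, u≡1; β=-8, v≡1 (mod 3); (1|3)=+1, (1|3)=+1; sign (−1)^0·+1^-8·+1^-14 = +1.
(a,b)_5: α=8, u≡3; β=7, v≡3 (mod 5); (3|5)=-1, (3|5)=-1; sign (−1)^0·-1^7·-1^8 = -1.
Ram(13, -65) = {5, 13}; no ℚ_5-point on the conic.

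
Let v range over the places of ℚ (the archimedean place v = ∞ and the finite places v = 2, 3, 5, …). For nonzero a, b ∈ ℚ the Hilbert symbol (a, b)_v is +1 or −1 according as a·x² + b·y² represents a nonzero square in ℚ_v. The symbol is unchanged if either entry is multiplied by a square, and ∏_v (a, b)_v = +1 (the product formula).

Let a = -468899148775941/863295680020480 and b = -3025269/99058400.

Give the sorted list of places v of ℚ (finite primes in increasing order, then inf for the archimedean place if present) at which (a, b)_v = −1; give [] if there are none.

(a, b) ≡ (-15470, -3094) mod (ℚ^×)²; places V = {2, 3, 5, 7, 13, 17, 19, ∞}.
(a,b)_7: α=-1, u≡4; β=-3, v≡5 (mod 7); (4|7)=+1, (5|7)=-1; sign (−1)^1·+1^-3·-1^-1 = +1.
(a,b)_5: α=-1, u≡4; β=-2, v≡1 (mod 5); (4|5)=+1, (1|5)=+1; sign (−1)^0·+1^-2·+1^-1 = +1.
(a,b)_19: α=-6, u≡12; β=-2, v≡3 (mod 19); (12|19)=-1, (3|19)=-1; sign (−1)^0·-1^-2·-1^-6 = +1.
(a,b)_2: α=-19, β=-5; u≡1, v≡5 (mod 8); ε(u)ε(v)=0·0, αω(v)=-19·1, βω(u)=-5·0; sum ≡ 1  ⇒  -1.
(a,b)_∞: sgn(-15470)=−, sgn(-3094)=−, so -1.
(a,b)_13: α=9, u≡7; β=3, v≡12 (mod 13); (7|13)=-1, (12|13)=+1; sign (−1)^0·-1^3·+1^9 = -1.
(a,b)_17: α=3, u≡1; β=1, v≡7 (mod 17); (1|17)=+1, (7|17)=-1; sign (−1)^0·+1^1·-1^3 = -1.
(a,b)_3: α=2, u≡1; β=4, v≡2 (mod 3); (1|3)=+1, (2|3)=-1; sign (−1)^0·+1^4·-1^2 = +1.
(-15470, -3094 / ℚ) ramifies at {2, 13, 17, ∞}: a division algebra.

[2, 13, 17, inf]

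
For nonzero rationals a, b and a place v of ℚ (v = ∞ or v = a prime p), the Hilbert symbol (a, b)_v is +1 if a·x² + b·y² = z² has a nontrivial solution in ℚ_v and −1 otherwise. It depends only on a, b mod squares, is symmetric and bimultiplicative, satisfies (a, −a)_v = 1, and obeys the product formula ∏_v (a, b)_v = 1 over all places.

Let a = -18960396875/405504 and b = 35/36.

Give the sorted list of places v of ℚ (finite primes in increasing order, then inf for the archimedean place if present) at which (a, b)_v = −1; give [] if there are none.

[2, 11]

(a, b) ≡ (-385, 35) mod (ℚ^×)²; places V = {2, 3, 5, 7, 11, 19, ∞}.
(a,b)_19: α=2, u≡12; β=0, v≡11 (mod 19); (12|19)=-1, (11|19)=+1; sign (−1)^0·-1^0·+1^2 = +1.
(a,b)_11: α=-1, u≡3; β=0, v≡8 (mod 11); (3|11)=+1, (8|11)=-1; sign (−1)^0·+1^0·-1^-1 = -1.
(a,b)_2: α=-12, β=-2; u≡7, v≡3 (mod 8); ε(u)ε(v)=1·1, αω(v)=-12·1, βω(u)=-2·0; sum ≡ 1  ⇒  -1.
(a,b)_3: α=-2, u≡2; β=-2, v≡2 (mod 3); (2|3)=-1, (2|3)=-1; sign (−1)^0·-1^-2·-1^-2 = +1.
(a,b)_∞: sgn(-385)=−, sgn(35)=+, so +1.
(a,b)_7: α=5, u≡2; β=1, v≡5 (mod 7); (2|7)=+1, (5|7)=-1; sign (−1)^1·+1^1·-1^5 = +1.
(a,b)_5: α=5, u≡2; β=1, v≡2 (mod 5); (2|5)=-1, (2|5)=-1; sign (−1)^0·-1^1·-1^5 = +1.
(-385, 35 / ℚ) ramifies at {2, 11}: a division algebra.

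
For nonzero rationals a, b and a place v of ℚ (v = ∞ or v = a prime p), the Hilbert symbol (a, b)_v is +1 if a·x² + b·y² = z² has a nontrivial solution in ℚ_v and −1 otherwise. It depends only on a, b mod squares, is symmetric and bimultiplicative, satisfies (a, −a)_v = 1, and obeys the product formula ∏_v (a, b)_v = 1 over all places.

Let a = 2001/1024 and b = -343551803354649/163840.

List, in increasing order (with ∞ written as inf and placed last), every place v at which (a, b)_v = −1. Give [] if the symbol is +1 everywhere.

(a, b) ≡ (2001, -2154410) mod (ℚ^×)²; places V = {2, 3, 5, 17, 19, 23, 29, ∞}.
(a,b)_2: α=-10, β=-15; u≡1, v≡3 (mod 8); ε(u)ε(v)=0·1, αω(v)=-10·1, βω(u)=-15·0; sum ≡ 0  ⇒  +1.
(a,b)_5: α=0, u≡4; β=-1, v≡2 (mod 5); (4|5)=+1, (2|5)=-1; sign (−1)^0·+1^-1·-1^0 = +1.
(a,b)_23: α=1, u≡13; β=1, v≡1 (mod 23); (13|23)=+1, (1|23)=+1; sign (−1)^1·+1^1·+1^1 = -1.
(a,b)_19: α=0, u≡16; β=1, v≡8 (mod 19); (16|19)=+1, (8|19)=-1; sign (−1)^0·+1^1·-1^0 = +1.
(a,b)_17: α=0, u≡3; β=3, v≡12 (mod 17); (3|17)=-1, (12|17)=-1; sign (−1)^0·-1^3·-1^0 = -1.
(a,b)_∞: sgn(2001)=+, sgn(-2154410)=−, so +1.
(a,b)_3: α=1, u≡1; β=8, v≡1 (mod 3); (1|3)=+1, (1|3)=+1; sign (−1)^0·+1^8·+1^1 = +1.
(a,b)_29: α=1, u≡27; β=3, v≡11 (mod 29); (27|29)=-1, (11|29)=-1; sign (−1)^0·-1^3·-1^1 = +1.
Ram(2001, -2154410) = {17, 23}; no ℚ_17-point on the conic.

[17, 23]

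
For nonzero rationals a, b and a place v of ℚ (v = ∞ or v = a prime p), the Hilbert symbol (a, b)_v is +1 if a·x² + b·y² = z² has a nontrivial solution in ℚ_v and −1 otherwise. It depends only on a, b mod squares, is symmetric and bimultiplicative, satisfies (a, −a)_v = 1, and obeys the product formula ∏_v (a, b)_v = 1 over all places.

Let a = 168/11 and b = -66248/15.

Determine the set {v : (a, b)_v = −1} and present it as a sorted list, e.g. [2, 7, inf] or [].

(a, b) ≡ (462, -30) mod (ℚ^×)²; places V = {2, 3, 5, 7, 11, 13, ∞}.
(a,b)_2: α=3, β=3; u≡7, v≡1 (mod 8); ε(u)ε(v)=1·0, αω(v)=3·0, βω(u)=3·0; sum ≡ 0  ⇒  +1.
(a,b)_5: α=0, u≡3; β=-1, v≡4 (mod 5); (3|5)=-1, (4|5)=+1; sign (−1)^0·-1^-1·+1^0 = -1.
(a,b)_3: α=1, u≡1; β=-1, v≡2 (mod 3); (1|3)=+1, (2|3)=-1; sign (−1)^1·+1^-1·-1^1 = +1.
(a,b)_7: α=1, u≡6; β=2, v≡6 (mod 7); (6|7)=-1, (6|7)=-1; sign (−1)^0·-1^2·-1^1 = -1.
(a,b)_∞: sgn(462)=+, sgn(-30)=−, so +1.
(a,b)_13: α=0, u≡7; β=2, v≡12 (mod 13); (7|13)=-1, (12|13)=+1; sign (−1)^0·-1^2·+1^0 = +1.
(a,b)_11: α=-1, u≡3; β=0, v≡4 (mod 11); (3|11)=+1, (4|11)=+1; sign (−1)^0·+1^0·+1^-1 = +1.
(462, -30 / ℚ) ramifies at {5, 7}: a division algebra.

[5, 7]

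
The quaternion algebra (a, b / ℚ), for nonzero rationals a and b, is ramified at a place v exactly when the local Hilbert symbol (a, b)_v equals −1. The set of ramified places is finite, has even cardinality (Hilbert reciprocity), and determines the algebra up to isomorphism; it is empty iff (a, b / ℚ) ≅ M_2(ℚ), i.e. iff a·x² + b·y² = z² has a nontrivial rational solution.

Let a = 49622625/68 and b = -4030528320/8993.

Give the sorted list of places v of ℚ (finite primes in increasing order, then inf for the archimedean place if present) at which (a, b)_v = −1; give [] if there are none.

[17, 29]

(a, b) ≡ (2465, -85) mod (ℚ^×)²; places V = {2, 3, 5, 7, 13, 17, 23, 29, ∞}.
(a,b)_17: α=-1, u≡4; β=-1, v≡7 (mod 17); (4|17)=+1, (7|17)=-1; sign (−1)^0·+1^-1·-1^-1 = -1.
(a,b)_∞: sgn(2465)=+, sgn(-85)=−, so +1.
(a,b)_5: α=3, u≡2; β=1, v≡2 (mod 5); (2|5)=-1, (2|5)=-1; sign (−1)^0·-1^1·-1^3 = +1.
(a,b)_29: α=1, u≡27; β=0, v≡8 (mod 29); (27|29)=-1, (8|29)=-1; sign (−1)^0·-1^0·-1^1 = -1.
(a,b)_3: α=4, u≡2; β=2, v≡2 (mod 3); (2|3)=-1, (2|3)=-1; sign (−1)^0·-1^2·-1^4 = +1.
(a,b)_7: α=0, u≡2; β=2, v≡5 (mod 7); (2|7)=+1, (5|7)=-1; sign (−1)^0·+1^2·-1^0 = +1.
(a,b)_13: α=2, u≡11; β=4, v≡6 (mod 13); (11|13)=-1, (6|13)=-1; sign (−1)^0·-1^4·-1^2 = +1.
(a,b)_2: α=-2, β=6; u≡1, v≡3 (mod 8); ε(u)ε(v)=0·1, αω(v)=-2·1, βω(u)=6·0; sum ≡ 0  ⇒  +1.
(a,b)_23: α=0, u≡13; β=-2, v≡22 (mod 23); (13|23)=+1, (22|23)=-1; sign (−1)^0·+1^-2·-1^0 = +1.
|Ram(2465, -85)| = 2, even; anisotropic at {17, 29}.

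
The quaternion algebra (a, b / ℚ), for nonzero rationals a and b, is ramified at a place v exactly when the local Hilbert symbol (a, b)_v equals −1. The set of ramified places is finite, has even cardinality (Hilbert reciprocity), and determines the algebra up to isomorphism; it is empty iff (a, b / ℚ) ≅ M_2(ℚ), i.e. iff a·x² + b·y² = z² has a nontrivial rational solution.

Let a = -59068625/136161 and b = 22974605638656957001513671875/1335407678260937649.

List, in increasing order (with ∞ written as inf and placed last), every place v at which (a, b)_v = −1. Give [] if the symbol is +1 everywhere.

(a, b) ≡ (-6545, 12155) mod (ℚ^×)²; places V = {2, 3, 5, 7, 11, 13, 17, 19, 23, 41, ∞}.
(a,b)_5: α=3, u≡1; β=11, v≡4 (mod 5); (1|5)=+1, (4|5)=+1; sign (−1)^0·+1^11·+1^3 = +1.
(a,b)_23: α=0, u≡21; β=-2, v≡21 (mod 23); (21|23)=-1, (21|23)=-1; sign (−1)^0·-1^-2·-1^0 = +1.
(a,b)_∞: sgn(-6545)=−, sgn(12155)=+, so +1.
(a,b)_41: α=-2, u≡7; β=-6, v≡26 (mod 41); (7|41)=-1, (26|41)=-1; sign (−1)^0·-1^-6·-1^-2 = +1.
(a,b)_2: α=0, β=0; u≡7, v≡3 (mod 8); ε(u)ε(v)=1·1, αω(v)=0·1, βω(u)=0·0; sum ≡ 1  ⇒  -1.
(a,b)_3: α=-4, u≡1; β=-12, v≡2 (mod 3); (1|3)=+1, (2|3)=-1; sign (−1)^0·+1^-12·-1^-4 = +1.
(a,b)_17: α=1, u≡7; β=3, v≡8 (mod 17); (7|17)=-1, (8|17)=+1; sign (−1)^0·-1^3·+1^1 = -1.
(a,b)_13: α=0, u≡5; β=1, v≡3 (mod 13); (5|13)=-1, (3|13)=+1; sign (−1)^0·-1^1·+1^0 = -1.
(a,b)_11: α=1, u≡2; β=3, v≡3 (mod 11); (2|11)=-1, (3|11)=+1; sign (−1)^1·-1^3·+1^1 = +1.
(a,b)_19: α=2, u≡14; β=6, v≡18 (mod 19); (14|19)=-1, (18|19)=-1; sign (−1)^0·-1^6·-1^2 = +1.
(a,b)_7: α=1, u≡5; β=6, v≡6 (mod 7); (5|7)=-1, (6|7)=-1; sign (−1)^0·-1^6·-1^1 = -1.
(-6545, 12155 / ℚ) ramifies at {2, 7, 13, 17}: a division algebra.

[2, 7, 13, 17]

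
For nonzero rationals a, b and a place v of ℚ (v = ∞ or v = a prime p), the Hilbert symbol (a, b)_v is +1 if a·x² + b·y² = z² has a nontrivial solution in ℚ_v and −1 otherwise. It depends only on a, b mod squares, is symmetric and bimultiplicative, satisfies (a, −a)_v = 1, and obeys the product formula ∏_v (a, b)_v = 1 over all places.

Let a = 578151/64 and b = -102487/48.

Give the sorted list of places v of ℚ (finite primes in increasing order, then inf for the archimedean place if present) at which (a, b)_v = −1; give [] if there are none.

[2, 3]

(a, b) ≡ (1311, -21) mod (ℚ^×)²; places V = {2, 3, 7, 11, 19, 23, ∞}.
(a,b)_∞: sgn(1311)=+, sgn(-21)=−, so +1.
(a,b)_19: α=1, u≡15; β=0, v≡17 (mod 19); (15|19)=-1, (17|19)=+1; sign (−1)^0·-1^0·+1^1 = +1.
(a,b)_2: α=-6, β=-4; u≡7, v≡3 (mod 8); ε(u)ε(v)=1·1, αω(v)=-6·1, βω(u)=-4·0; sum ≡ 1  ⇒  -1.
(a,b)_7: α=2, u≡4; β=1, v≡4 (mod 7); (4|7)=+1, (4|7)=+1; sign (−1)^0·+1^1·+1^2 = +1.
(a,b)_11: α=0, u≡10; β=4, v≡1 (mod 11); (10|11)=-1, (1|11)=+1; sign (−1)^0·-1^4·+1^0 = +1.
(a,b)_3: α=3, u≡2; β=-1, v≡2 (mod 3); (2|3)=-1, (2|3)=-1; sign (−1)^1·-1^-1·-1^3 = -1.
(a,b)_23: α=1, u≡5; β=0, v≡12 (mod 23); (5|23)=-1, (12|23)=+1; sign (−1)^0·-1^0·+1^1 = +1.
(1311, -21 / ℚ) ramifies at {2, 3}: a division algebra.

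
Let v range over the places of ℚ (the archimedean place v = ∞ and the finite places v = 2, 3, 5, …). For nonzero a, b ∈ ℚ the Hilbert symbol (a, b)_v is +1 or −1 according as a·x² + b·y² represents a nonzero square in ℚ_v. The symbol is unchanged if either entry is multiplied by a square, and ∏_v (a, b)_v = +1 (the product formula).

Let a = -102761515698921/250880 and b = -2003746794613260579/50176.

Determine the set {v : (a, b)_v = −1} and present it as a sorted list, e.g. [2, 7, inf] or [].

Mod squares: a ≡ -75948605, b ≡ -779. Check v ∈ {∞, 2, 3, 5, 7, 17, 19, 31, 37, 41}.
v=37: a=37^1·(≡28), b=37^2·(≡2) mod 37; (28|37)=+1, (2|37)=-1; (−1)^{1·2·18}·(+1)^2·(-1)^1 = -1.
v=41: a=41^1·(≡20), b=41^1·(≡22) mod 41; (20|41)=+1, (22|41)=-1; (−1)^{1·1·20}·(+1)^1·(-1)^1 = -1.
v=17: a=17^5·(≡16), b=17^6·(≡11) mod 17; (16|17)=+1, (11|17)=-1; (−1)^{5·6·8}·(+1)^6·(-1)^5 = -1.
v=5: a=5^-1·(≡4), b=5^0·(≡1) mod 5; (4|5)=+1, (1|5)=+1; (−1)^{-1·0·2}·(+1)^0·(+1)^-1 = +1.
v=7: a=7^-2·(≡4), b=7^-2·(≡3) mod 7; (4|7)=+1, (3|7)=-1; (−1)^{-2·-2·3}·(+1)^-2·(-1)^-2 = +1.
v=31: a=31^1·(≡15), b=31^2·(≡24) mod 31; (15|31)=-1, (24|31)=-1; (−1)^{1·2·15}·(-1)^2·(-1)^1 = -1.
v=3: a=3^4·(≡1), b=3^4·(≡1) mod 3; (1|3)=+1, (1|3)=+1; (−1)^{4·4·1}·(+1)^4·(+1)^4 = +1.
v=19: a=19^1·(≡4), b=19^1·(≡5) mod 19; (4|19)=+1, (5|19)=+1; (−1)^{1·1·9}·(+1)^1·(+1)^1 = -1.
v=2: v_2(a)=-10, v_2(b)=-10; units ≡ 3, 5 (mod 8); ε·ε+αω+βω = 1·0+-10·1+-10·1 ≡ 0  ⇒  (a,b)_2 = +1.
v=∞: -75948605 < 0 and -779 < 0  ⇒  (a,b)_∞ = -1.
Ram(-75948605, -779) = {17, 19, 31, 37, 41, ∞}; no ℚ_17-point on the conic.

[17, 19, 31, 37, 41, inf]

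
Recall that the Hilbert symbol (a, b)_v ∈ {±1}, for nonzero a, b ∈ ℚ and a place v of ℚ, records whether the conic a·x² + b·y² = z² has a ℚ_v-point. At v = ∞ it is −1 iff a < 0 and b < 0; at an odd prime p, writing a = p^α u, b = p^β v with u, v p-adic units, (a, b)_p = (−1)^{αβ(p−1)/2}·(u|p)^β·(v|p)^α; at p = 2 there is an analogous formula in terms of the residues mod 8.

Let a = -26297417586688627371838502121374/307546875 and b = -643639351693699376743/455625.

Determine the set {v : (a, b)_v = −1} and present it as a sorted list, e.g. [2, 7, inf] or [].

(a, b) ≡ (-20202, -7) mod (ℚ^×)²; places V = {2, 3, 5, 7, 13, 19, 23, 37, ∞}.
(a,b)_∞: sgn(-20202)=−, sgn(-7)=−, so -1.
(a,b)_19: α=6, u≡13; β=4, v≡14 (mod 19); (13|19)=-1, (14|19)=-1; sign (−1)^0·-1^4·-1^6 = +1.
(a,b)_37: α=3, u≡16; β=2, v≡28 (mod 37); (16|37)=+1, (28|37)=+1; sign (−1)^0·+1^2·+1^3 = +1.
(a,b)_13: α=3, u≡5; β=2, v≡8 (mod 13); (5|13)=-1, (8|13)=-1; sign (−1)^0·-1^2·-1^3 = -1.
(a,b)_3: α=-9, u≡1; β=-6, v≡2 (mod 3); (1|3)=+1, (2|3)=-1; sign (−1)^0·+1^-6·-1^-9 = -1.
(a,b)_7: α=15, u≡6; β=9, v≡5 (mod 7); (6|7)=-1, (5|7)=-1; sign (−1)^1·-1^9·-1^15 = -1.
(a,b)_23: α=2, u≡21; β=2, v≡13 (mod 23); (21|23)=-1, (13|23)=+1; sign (−1)^0·-1^2·+1^2 = +1.
(a,b)_2: α=1, β=0; u≡3, v≡1 (mod 8); ε(u)ε(v)=1·0, αω(v)=1·0, βω(u)=0·1; sum ≡ 0  ⇒  +1.
(a,b)_5: α=-6, u≡2; β=-4, v≡3 (mod 5); (2|5)=-1, (3|5)=-1; sign (−1)^0·-1^-4·-1^-6 = +1.
(-20202, -7 / ℚ) ramifies at {3, 7, 13, ∞}: a division algebra.

[3, 7, 13, inf]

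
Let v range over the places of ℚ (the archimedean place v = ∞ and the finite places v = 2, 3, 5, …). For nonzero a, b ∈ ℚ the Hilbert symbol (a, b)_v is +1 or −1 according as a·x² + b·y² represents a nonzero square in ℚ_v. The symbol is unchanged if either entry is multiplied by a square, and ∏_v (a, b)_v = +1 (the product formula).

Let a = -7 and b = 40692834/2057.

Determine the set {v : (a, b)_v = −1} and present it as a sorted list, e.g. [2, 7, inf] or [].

Mod squares: a ≡ -7, b ≡ 9282. Check v ∈ {∞, 2, 3, 7, 11, 13, 17}.
v=13: a=13^0·(≡6), b=13^3·(≡12) mod 13; (6|13)=-1, (12|13)=+1; (−1)^{0·3·6}·(-1)^3·(+1)^0 = -1.
v=11: a=11^0·(≡4), b=11^-2·(≡1) mod 11; (4|11)=+1, (1|11)=+1; (−1)^{0·-2·5}·(+1)^-2·(+1)^0 = +1.
v=3: a=3^0·(≡2), b=3^3·(≡1) mod 3; (2|3)=-1, (1|3)=+1; (−1)^{0·3·1}·(-1)^3·(+1)^0 = -1.
v=7: a=7^1·(≡6), b=7^3·(≡5) mod 7; (6|7)=-1, (5|7)=-1; (−1)^{1·3·3}·(-1)^3·(-1)^1 = -1.
v=∞: -7 < 0 and 9282 > 0  ⇒  (a,b)_∞ = +1.
v=17: a=17^0·(≡10), b=17^-1·(≡1) mod 17; (10|17)=-1, (1|17)=+1; (−1)^{0·-1·8}·(-1)^-1·(+1)^0 = -1.
v=2: v_2(a)=0, v_2(b)=1; units ≡ 1, 1 (mod 8); ε·ε+αω+βω = 0·0+0·0+1·0 ≡ 0  ⇒  (a,b)_2 = +1.
Ram(-7, 9282) = {3, 7, 13, 17}; no ℚ_3-point on the conic.

[3, 7, 13, 17]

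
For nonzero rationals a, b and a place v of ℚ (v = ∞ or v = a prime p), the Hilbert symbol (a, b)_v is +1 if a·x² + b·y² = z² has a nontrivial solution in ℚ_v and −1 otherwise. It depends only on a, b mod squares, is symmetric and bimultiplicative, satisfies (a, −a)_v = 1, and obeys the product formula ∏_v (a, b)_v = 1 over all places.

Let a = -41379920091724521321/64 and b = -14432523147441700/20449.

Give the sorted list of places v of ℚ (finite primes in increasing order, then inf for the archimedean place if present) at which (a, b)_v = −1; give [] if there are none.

(a, b) ≡ (-24255609, -1279897) mod (ℚ^×)²; places V = {2, 3, 5, 7, 11, 13, 19, 31, 37, 41, 53, ∞}.
(a,b)_3: α=3, u≡1; β=0, v≡2 (mod 3); (1|3)=+1, (2|3)=-1; sign (−1)^0·+1^0·-1^3 = -1.
(a,b)_19: α=1, u≡8; β=1, v≡6 (mod 19); (8|19)=-1, (6|19)=+1; sign (−1)^1·-1^1·+1^1 = +1.
(a,b)_13: α=0, u≡1; β=-2, v≡6 (mod 13); (1|13)=+1, (6|13)=-1; sign (−1)^0·+1^-2·-1^0 = +1.
(a,b)_11: α=0, u≡7; β=-2, v≡10 (mod 11); (7|11)=-1, (10|11)=-1; sign (−1)^0·-1^-2·-1^0 = +1.
(a,b)_31: α=1, u≡5; β=1, v≡2 (mod 31); (5|31)=+1, (2|31)=+1; sign (−1)^1·+1^1·+1^1 = -1.
(a,b)_7: α=3, u≡4; β=2, v≡2 (mod 7); (4|7)=+1, (2|7)=+1; sign (−1)^0·+1^2·+1^3 = +1.
(a,b)_41: α=4, u≡2; β=3, v≡21 (mod 41); (2|41)=+1, (21|41)=+1; sign (−1)^0·+1^3·+1^4 = +1.
(a,b)_37: α=3, u≡3; β=2, v≡11 (mod 37); (3|37)=+1, (11|37)=+1; sign (−1)^0·+1^2·+1^3 = +1.
(a,b)_2: α=-6, β=2; u≡7, v≡7 (mod 8); ε(u)ε(v)=1·1, αω(v)=-6·0, βω(u)=2·0; sum ≡ 1  ⇒  -1.
(a,b)_∞: sgn(-24255609)=−, sgn(-1279897)=−, so -1.
(a,b)_53: α=1, u≡19; β=1, v≡50 (mod 53); (19|53)=-1, (50|53)=-1; sign (−1)^0·-1^1·-1^1 = +1.
(a,b)_5: α=0, u≡1; β=2, v≡3 (mod 5); (1|5)=+1, (3|5)=-1; sign (−1)^0·+1^2·-1^0 = +1.
|Ram(-24255609, -1279897)| = 4, even; anisotropic at {2, 3, 31, ∞}.

[2, 3, 31, inf]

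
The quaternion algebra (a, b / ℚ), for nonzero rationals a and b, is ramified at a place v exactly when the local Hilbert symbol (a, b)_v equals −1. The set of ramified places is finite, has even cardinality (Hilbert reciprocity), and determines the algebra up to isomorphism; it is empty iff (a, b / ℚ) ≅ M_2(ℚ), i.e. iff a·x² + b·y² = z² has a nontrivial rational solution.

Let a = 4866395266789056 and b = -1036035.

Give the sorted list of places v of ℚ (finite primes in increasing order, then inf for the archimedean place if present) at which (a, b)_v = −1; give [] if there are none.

[11, 23]

(a, b) ≡ (1771, -115115) mod (ℚ^×)²; places V = {2, 3, 5, 7, 11, 13, 23, ∞}.
(a,b)_∞: sgn(1771)=+, sgn(-115115)=−, so +1.
(a,b)_13: α=2, u≡10; β=1, v≡8 (mod 13); (10|13)=+1, (8|13)=-1; sign (−1)^0·+1^1·-1^2 = +1.
(a,b)_3: α=4, u≡1; β=2, v≡1 (mod 3); (1|3)=+1, (1|3)=+1; sign (−1)^0·+1^2·+1^4 = +1.
(a,b)_11: α=3, u≡2; β=1, v≡8 (mod 11); (2|11)=-1, (8|11)=-1; sign (−1)^1·-1^1·-1^3 = -1.
(a,b)_7: α=3, u≡4; β=1, v≡3 (mod 7); (4|7)=+1, (3|7)=-1; sign (−1)^1·+1^1·-1^3 = +1.
(a,b)_5: α=0, u≡1; β=1, v≡3 (mod 5); (1|5)=+1, (3|5)=-1; sign (−1)^0·+1^1·-1^0 = +1.
(a,b)_23: α=3, u≡18; β=1, v≡12 (mod 23); (18|23)=+1, (12|23)=+1; sign (−1)^1·+1^1·+1^3 = -1.
(a,b)_2: α=6, β=0; u≡3, v≡5 (mod 8); ε(u)ε(v)=1·0, αω(v)=6·1, βω(u)=0·1; sum ≡ 0  ⇒  +1.
Ram(1771, -115115) = {11, 23}; no ℚ_11-point on the conic.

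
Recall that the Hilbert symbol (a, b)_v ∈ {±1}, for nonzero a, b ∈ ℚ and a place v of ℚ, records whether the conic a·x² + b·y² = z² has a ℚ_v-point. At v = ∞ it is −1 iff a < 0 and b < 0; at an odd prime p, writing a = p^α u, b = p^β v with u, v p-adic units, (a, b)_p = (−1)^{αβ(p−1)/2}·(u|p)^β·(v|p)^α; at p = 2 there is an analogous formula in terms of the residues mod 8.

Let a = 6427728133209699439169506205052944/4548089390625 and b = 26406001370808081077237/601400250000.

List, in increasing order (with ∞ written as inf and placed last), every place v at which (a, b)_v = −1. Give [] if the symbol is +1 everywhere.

[13, 19]

(a, b) ≡ (41, 7572773) mod (ℚ^×)²; places V = {2, 3, 5, 7, 11, 13, 17, 19, 23, 31, 41, 43, 47, ∞}.
(a,b)_23: α=2, u≡9; β=1, v≡9 (mod 23); (9|23)=+1, (9|23)=+1; sign (−1)^0·+1^1·+1^2 = +1.
(a,b)_13: α=4, u≡6; β=3, v≡10 (mod 13); (6|13)=-1, (10|13)=+1; sign (−1)^0·-1^3·+1^4 = -1.
(a,b)_19: α=4, u≡15; β=3, v≡1 (mod 19); (15|19)=-1, (1|19)=+1; sign (−1)^0·-1^3·+1^4 = -1.
(a,b)_43: α=2, u≡6; β=1, v≡33 (mod 43); (6|43)=+1, (33|43)=-1; sign (−1)^0·+1^1·-1^2 = +1.
(a,b)_47: α=-2, u≡19; β=-2, v≡29 (mod 47); (19|47)=-1, (29|47)=-1; sign (−1)^0·-1^-2·-1^-2 = +1.
(a,b)_2: α=4, β=-4; u≡1, v≡5 (mod 8); ε(u)ε(v)=0·0, αω(v)=4·1, βω(u)=-4·0; sum ≡ 0  ⇒  +1.
(a,b)_3: α=-2, u≡2; β=-2, v≡2 (mod 3); (2|3)=-1, (2|3)=-1; sign (−1)^0·-1^-2·-1^-2 = +1.
(a,b)_11: α=-4, u≡6; β=-2, v≡6 (mod 11); (6|11)=-1, (6|11)=-1; sign (−1)^0·-1^-2·-1^-4 = +1.
(a,b)_7: α=8, u≡5; β=6, v≡3 (mod 7); (5|7)=-1, (3|7)=-1; sign (−1)^0·-1^6·-1^8 = +1.
(a,b)_∞: sgn(41)=+, sgn(7572773)=+, so +1.
(a,b)_5: α=-6, u≡4; β=-6, v≡2 (mod 5); (4|5)=+1, (2|5)=-1; sign (−1)^0·+1^-6·-1^-6 = +1.
(a,b)_41: α=3, u≡39; β=2, v≡23 (mod 41); (39|41)=+1, (23|41)=+1; sign (−1)^0·+1^2·+1^3 = +1.
(a,b)_17: α=2, u≡14; β=2, v≡8 (mod 17); (14|17)=-1, (8|17)=+1; sign (−1)^0·-1^2·+1^2 = +1.
(a,b)_31: α=2, u≡9; β=1, v≡6 (mod 31); (9|31)=+1, (6|31)=-1; sign (−1)^0·+1^1·-1^2 = +1.
|Ram(41, 7572773)| = 2, even; anisotropic at {13, 19}.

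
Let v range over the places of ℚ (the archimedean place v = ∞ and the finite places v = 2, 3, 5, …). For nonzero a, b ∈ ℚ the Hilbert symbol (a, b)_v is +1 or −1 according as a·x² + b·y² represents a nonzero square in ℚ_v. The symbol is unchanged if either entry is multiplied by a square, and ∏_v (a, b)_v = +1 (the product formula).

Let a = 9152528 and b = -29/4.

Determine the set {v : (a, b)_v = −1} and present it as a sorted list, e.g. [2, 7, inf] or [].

Mod squares: a ≡ 572033, b ≡ -29. Check v ∈ {∞, 2, 7, 11, 17, 19, 23, 29}.
v=17: a=17^1·(≡11), b=17^0·(≡14) mod 17; (11|17)=-1, (14|17)=-1; (−1)^{1·0·8}·(-1)^0·(-1)^1 = -1.
v=2: v_2(a)=4, v_2(b)=-2; units ≡ 1, 3 (mod 8); ε·ε+αω+βω = 0·1+4·1+-2·0 ≡ 0  ⇒  (a,b)_2 = +1.
v=7: a=7^1·(≡2), b=7^0·(≡5) mod 7; (2|7)=+1, (5|7)=-1; (−1)^{1·0·3}·(+1)^0·(-1)^1 = -1.
v=23: a=23^1·(≡13), b=23^0·(≡10) mod 23; (13|23)=+1, (10|23)=-1; (−1)^{1·0·11}·(+1)^0·(-1)^1 = -1.
v=19: a=19^1·(≡5), b=19^0·(≡7) mod 19; (5|19)=+1, (7|19)=+1; (−1)^{1·0·9}·(+1)^0·(+1)^1 = +1.
v=∞: 572033 > 0 and -29 < 0  ⇒  (a,b)_∞ = +1.
v=11: a=11^1·(≡8), b=11^0·(≡1) mod 11; (8|11)=-1, (1|11)=+1; (−1)^{1·0·5}·(-1)^0·(+1)^1 = +1.
v=29: a=29^0·(≡12), b=29^1·(≡7) mod 29; (12|29)=-1, (7|29)=+1; (−1)^{0·1·14}·(-1)^1·(+1)^0 = -1.
(572033, -29 / ℚ) ramifies at {7, 17, 23, 29}: a division algebra.

[7, 17, 23, 29]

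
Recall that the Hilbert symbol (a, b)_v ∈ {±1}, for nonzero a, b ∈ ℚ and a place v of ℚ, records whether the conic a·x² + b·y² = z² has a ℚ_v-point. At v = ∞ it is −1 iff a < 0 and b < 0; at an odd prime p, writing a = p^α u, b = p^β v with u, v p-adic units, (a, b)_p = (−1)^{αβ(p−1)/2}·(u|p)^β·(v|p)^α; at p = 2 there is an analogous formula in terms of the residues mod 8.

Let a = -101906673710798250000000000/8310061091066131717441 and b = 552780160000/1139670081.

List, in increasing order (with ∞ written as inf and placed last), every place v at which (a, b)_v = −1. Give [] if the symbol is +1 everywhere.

Mod squares: a ≡ -2737, b ≡ 391. Check v ∈ {∞, 2, 3, 5, 7, 11, 17, 19, 23, 31, 47}.
v=7: a=7^3·(≡1), b=7^0·(≡3) mod 7; (1|7)=+1, (3|7)=-1; (−1)^{3·0·3}·(+1)^0·(-1)^3 = -1.
v=∞: -2737 < 0 and 391 > 0  ⇒  (a,b)_∞ = +1.
v=5: a=5^12·(≡3), b=5^4·(≡1) mod 5; (3|5)=-1, (1|5)=+1; (−1)^{12·4·2}·(-1)^4·(+1)^12 = +1.
v=2: v_2(a)=10, v_2(b)=10; units ≡ 7, 7 (mod 8); ε·ε+αω+βω = 1·1+10·0+10·0 ≡ 1  ⇒  (a,b)_2 = -1.
v=17: a=17^3·(≡1), b=17^1·(≡5) mod 17; (1|17)=+1, (5|17)=-1; (−1)^{3·1·8}·(+1)^1·(-1)^3 = -1.
v=23: a=23^3·(≡7), b=23^1·(≡17) mod 23; (7|23)=-1, (17|23)=-1; (−1)^{3·1·11}·(-1)^1·(-1)^3 = -1.
v=3: a=3^2·(≡2), b=3^-4·(≡1) mod 3; (2|3)=-1, (1|3)=+1; (−1)^{2·-4·1}·(-1)^-4·(+1)^2 = +1.
v=47: a=47^2·(≡21), b=47^2·(≡19) mod 47; (21|47)=+1, (19|47)=-1; (−1)^{2·2·23}·(+1)^2·(-1)^2 = +1.
v=19: a=19^-2·(≡14), b=19^0·(≡9) mod 19; (14|19)=-1, (9|19)=+1; (−1)^{-2·0·9}·(-1)^0·(+1)^-2 = +1.
v=31: a=31^-6·(≡17), b=31^-2·(≡1) mod 31; (17|31)=-1, (1|31)=+1; (−1)^{-6·-2·15}·(-1)^-2·(+1)^-6 = +1.
v=11: a=11^-10·(≡2), b=11^-4·(≡7) mod 11; (2|11)=-1, (7|11)=-1; (−1)^{-10·-4·5}·(-1)^-4·(-1)^-10 = +1.
(-2737, 391 / ℚ) ramifies at {2, 7, 17, 23}: a division algebra.

[2, 7, 17, 23]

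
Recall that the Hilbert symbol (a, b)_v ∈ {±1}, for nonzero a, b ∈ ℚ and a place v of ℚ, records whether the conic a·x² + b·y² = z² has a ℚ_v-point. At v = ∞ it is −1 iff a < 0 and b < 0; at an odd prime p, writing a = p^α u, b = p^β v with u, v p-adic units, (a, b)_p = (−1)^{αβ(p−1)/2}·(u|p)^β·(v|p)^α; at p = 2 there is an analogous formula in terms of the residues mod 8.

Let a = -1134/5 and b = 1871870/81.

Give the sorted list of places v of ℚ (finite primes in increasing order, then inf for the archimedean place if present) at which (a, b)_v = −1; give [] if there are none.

Mod squares: a ≡ -70, b ≡ 15470. Check v ∈ {∞, 2, 3, 5, 7, 11, 13, 17}.
v=∞: -70 < 0 and 15470 > 0  ⇒  (a,b)_∞ = +1.
v=13: a=13^0·(≡2), b=13^1·(≡5) mod 13; (2|13)=-1, (5|13)=-1; (−1)^{0·1·6}·(-1)^1·(-1)^0 = -1.
v=5: a=5^-1·(≡1), b=5^1·(≡4) mod 5; (1|5)=+1, (4|5)=+1; (−1)^{-1·1·2}·(+1)^1·(+1)^-1 = +1.
v=7: a=7^1·(≡4), b=7^1·(≡6) mod 7; (4|7)=+1, (6|7)=-1; (−1)^{1·1·3}·(+1)^1·(-1)^1 = +1.
v=11: a=11^0·(≡2), b=11^2·(≡1) mod 11; (2|11)=-1, (1|11)=+1; (−1)^{0·2·5}·(-1)^2·(+1)^0 = +1.
v=2: v_2(a)=1, v_2(b)=1; units ≡ 5, 7 (mod 8); ε·ε+αω+βω = 0·1+1·0+1·1 ≡ 1  ⇒  (a,b)_2 = -1.
v=3: a=3^4·(≡2), b=3^-4·(≡2) mod 3; (2|3)=-1, (2|3)=-1; (−1)^{4·-4·1}·(-1)^-4·(-1)^4 = +1.
v=17: a=17^0·(≡1), b=17^1·(≡4) mod 17; (1|17)=+1, (4|17)=+1; (−1)^{0·1·8}·(+1)^1·(+1)^0 = +1.
|Ram(-70, 15470)| = 2, even; anisotropic at {2, 13}.

[2, 13]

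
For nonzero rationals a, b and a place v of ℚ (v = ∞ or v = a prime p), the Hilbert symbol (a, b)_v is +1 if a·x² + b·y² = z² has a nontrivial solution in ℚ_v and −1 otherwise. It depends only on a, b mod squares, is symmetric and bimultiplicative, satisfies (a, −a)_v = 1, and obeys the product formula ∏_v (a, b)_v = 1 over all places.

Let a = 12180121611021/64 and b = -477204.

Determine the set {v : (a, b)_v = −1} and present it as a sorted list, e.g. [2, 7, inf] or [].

[7, 19]

Mod squares: a ≡ 69, b ≡ -119301. Check v ∈ {∞, 2, 3, 7, 13, 19, 23}.
v=19: a=19^2·(≡10), b=19^1·(≡2) mod 19; (10|19)=-1, (2|19)=-1; (−1)^{2·1·9}·(-1)^1·(-1)^2 = -1.
v=23: a=23^1·(≡6), b=23^1·(≡21) mod 23; (6|23)=+1, (21|23)=-1; (−1)^{1·1·11}·(+1)^1·(-1)^1 = +1.
v=2: v_2(a)=-6, v_2(b)=2; units ≡ 5, 3 (mod 8); ε·ε+αω+βω = 0·1+-6·1+2·1 ≡ 0  ⇒  (a,b)_2 = +1.
v=3: a=3^11·(≡2), b=3^1·(≡1) mod 3; (2|3)=-1, (1|3)=+1; (−1)^{11·1·1}·(-1)^1·(+1)^11 = +1.
v=7: a=7^2·(≡5), b=7^1·(≡1) mod 7; (5|7)=-1, (1|7)=+1; (−1)^{2·1·3}·(-1)^1·(+1)^2 = -1.
v=13: a=13^2·(≡9), b=13^1·(≡4) mod 13; (9|13)=+1, (4|13)=+1; (−1)^{2·1·6}·(+1)^1·(+1)^2 = +1.
v=∞: 69 > 0 and -119301 < 0  ⇒  (a,b)_∞ = +1.
Ram(69, -119301) = {7, 19}; no ℚ_7-point on the conic.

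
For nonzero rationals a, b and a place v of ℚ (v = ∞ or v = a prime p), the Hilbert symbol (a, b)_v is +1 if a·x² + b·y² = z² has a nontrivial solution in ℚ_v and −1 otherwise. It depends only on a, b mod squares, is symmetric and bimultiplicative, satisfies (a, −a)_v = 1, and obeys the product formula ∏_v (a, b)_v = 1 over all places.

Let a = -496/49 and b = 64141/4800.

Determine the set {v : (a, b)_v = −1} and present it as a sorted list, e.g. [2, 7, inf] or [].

[3, 11, 17, 31]

Mod squares: a ≡ -31, b ≡ 3927. Check v ∈ {∞, 2, 3, 5, 7, 11, 17, 31}.
v=7: a=7^-2·(≡1), b=7^3·(≡1) mod 7; (1|7)=+1, (1|7)=+1; (−1)^{-2·3·3}·(+1)^3·(+1)^-2 = +1.
v=11: a=11^0·(≡2), b=11^1·(≡3) mod 11; (2|11)=-1, (3|11)=+1; (−1)^{0·1·5}·(-1)^1·(+1)^0 = -1.
v=∞: -31 < 0 and 3927 > 0  ⇒  (a,b)_∞ = +1.
v=17: a=17^0·(≡10), b=17^1·(≡14) mod 17; (10|17)=-1, (14|17)=-1; (−1)^{0·1·8}·(-1)^1·(-1)^0 = -1.
v=31: a=31^1·(≡6), b=31^0·(≡12) mod 31; (6|31)=-1, (12|31)=-1; (−1)^{1·0·15}·(-1)^0·(-1)^1 = -1.
v=3: a=3^0·(≡2), b=3^-1·(≡1) mod 3; (2|3)=-1, (1|3)=+1; (−1)^{0·-1·1}·(-1)^-1·(+1)^0 = -1.
v=2: v_2(a)=4, v_2(b)=-6; units ≡ 1, 7 (mod 8); ε·ε+αω+βω = 0·1+4·0+-6·0 ≡ 0  ⇒  (a,b)_2 = +1.
v=5: a=5^0·(≡1), b=5^-2·(≡3) mod 5; (1|5)=+1, (3|5)=-1; (−1)^{0·-2·2}·(+1)^-2·(-1)^0 = +1.
|Ram(-31, 3927)| = 4, even; anisotropic at {3, 11, 17, 31}.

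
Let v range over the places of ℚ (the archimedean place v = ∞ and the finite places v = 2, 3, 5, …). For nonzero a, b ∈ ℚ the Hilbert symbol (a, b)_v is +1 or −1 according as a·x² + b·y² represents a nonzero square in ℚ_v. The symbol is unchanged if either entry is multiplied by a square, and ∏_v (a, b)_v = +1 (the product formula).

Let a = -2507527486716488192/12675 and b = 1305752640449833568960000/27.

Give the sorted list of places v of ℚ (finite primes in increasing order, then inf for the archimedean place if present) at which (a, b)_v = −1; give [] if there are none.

Mod squares: a ≡ -36366, b ≡ 28842. Check v ∈ {∞, 2, 3, 5, 11, 13, 17, 19, 23, 29}.
v=2: v_2(a)=9, v_2(b)=9; units ≡ 1, 5 (mod 8); ε·ε+αω+βω = 0·0+9·1+9·0 ≡ 1  ⇒  (a,b)_2 = -1.
v=17: a=17^2·(≡7), b=17^0·(≡6) mod 17; (7|17)=-1, (6|17)=-1; (−1)^{2·0·8}·(-1)^0·(-1)^2 = +1.
v=5: a=5^-2·(≡4), b=5^4·(≡3) mod 5; (4|5)=+1, (3|5)=-1; (−1)^{-2·4·2}·(+1)^4·(-1)^-2 = +1.
v=29: a=29^1·(≡16), b=29^2·(≡16) mod 29; (16|29)=+1, (16|29)=+1; (−1)^{1·2·14}·(+1)^2·(+1)^1 = +1.
v=13: a=13^-2·(≡7), b=13^0·(≡7) mod 13; (7|13)=-1, (7|13)=-1; (−1)^{-2·0·6}·(-1)^0·(-1)^-2 = +1.
v=19: a=19^3·(≡17), b=19^5·(≡9) mod 19; (17|19)=+1, (9|19)=+1; (−1)^{3·5·9}·(+1)^5·(+1)^3 = -1.
v=∞: -36366 < 0 and 28842 > 0  ⇒  (a,b)_∞ = +1.
v=23: a=23^2·(≡15), b=23^3·(≡12) mod 23; (15|23)=-1, (12|23)=+1; (−1)^{2·3·11}·(-1)^3·(+1)^2 = -1.
v=11: a=11^5·(≡1), b=11^5·(≡1) mod 11; (1|11)=+1, (1|11)=+1; (−1)^{5·5·5}·(+1)^5·(+1)^5 = -1.
v=3: a=3^-1·(≡1), b=3^-3·(≡2) mod 3; (1|3)=+1, (2|3)=-1; (−1)^{-1·-3·1}·(+1)^-3·(-1)^-1 = +1.
(-36366, 28842 / ℚ) ramifies at {2, 11, 19, 23}: a division algebra.

[2, 11, 19, 23]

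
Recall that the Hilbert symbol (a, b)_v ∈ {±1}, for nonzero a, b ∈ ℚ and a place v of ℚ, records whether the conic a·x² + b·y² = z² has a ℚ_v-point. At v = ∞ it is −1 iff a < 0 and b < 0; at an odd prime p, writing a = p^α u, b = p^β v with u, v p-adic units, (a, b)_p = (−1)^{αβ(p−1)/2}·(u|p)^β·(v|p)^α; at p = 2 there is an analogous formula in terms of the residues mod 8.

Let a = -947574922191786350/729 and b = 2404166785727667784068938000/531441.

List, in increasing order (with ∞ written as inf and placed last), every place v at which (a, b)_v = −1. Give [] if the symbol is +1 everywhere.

[23, 47]

Mod squares: a ≡ -15134, b ≡ 5945. Check v ∈ {∞, 2, 3, 5, 7, 11, 23, 29, 41, 47}.
v=2: v_2(a)=1, v_2(b)=4; units ≡ 1, 1 (mod 8); ε·ε+αω+βω = 0·0+1·0+4·0 ≡ 0  ⇒  (a,b)_2 = +1.
v=5: a=5^2·(≡4), b=5^3·(≡4) mod 5; (4|5)=+1, (4|5)=+1; (−1)^{2·3·2}·(+1)^3·(+1)^2 = +1.
v=7: a=7^1·(≡4), b=7^4·(≡1) mod 7; (4|7)=+1, (1|7)=+1; (−1)^{1·4·3}·(+1)^4·(+1)^1 = +1.
v=29: a=29^2·(≡7), b=29^1·(≡3) mod 29; (7|29)=+1, (3|29)=-1; (−1)^{2·1·14}·(+1)^1·(-1)^2 = +1.
v=11: a=11^6·(≡2), b=11^8·(≡1) mod 11; (2|11)=-1, (1|11)=+1; (−1)^{6·8·5}·(-1)^8·(+1)^6 = +1.
v=3: a=3^-6·(≡1), b=3^-12·(≡2) mod 3; (1|3)=+1, (2|3)=-1; (−1)^{-6·-12·1}·(+1)^-12·(-1)^-6 = +1.
v=∞: -15134 < 0 and 5945 > 0  ⇒  (a,b)_∞ = +1.
v=47: a=47^1·(≡12), b=47^2·(≡38) mod 47; (12|47)=+1, (38|47)=-1; (−1)^{1·2·23}·(+1)^2·(-1)^1 = -1.
v=23: a=23^1·(≡16), b=23^2·(≡14) mod 23; (16|23)=+1, (14|23)=-1; (−1)^{1·2·11}·(+1)^2·(-1)^1 = -1.
v=41: a=41^2·(≡31), b=41^3·(≡28) mod 41; (31|41)=+1, (28|41)=-1; (−1)^{2·3·20}·(+1)^3·(-1)^2 = +1.
Ram(-15134, 5945) = {23, 47}; no ℚ_23-point on the conic.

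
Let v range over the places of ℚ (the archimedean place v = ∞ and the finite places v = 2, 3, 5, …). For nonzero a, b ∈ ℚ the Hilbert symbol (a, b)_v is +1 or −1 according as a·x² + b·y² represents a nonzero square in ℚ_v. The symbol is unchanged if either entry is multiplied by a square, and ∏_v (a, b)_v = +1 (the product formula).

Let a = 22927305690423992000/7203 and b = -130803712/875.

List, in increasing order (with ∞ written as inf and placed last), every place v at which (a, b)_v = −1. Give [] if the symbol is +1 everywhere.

Mod squares: a ≡ 36465, b ≡ -15470. Check v ∈ {∞, 2, 3, 5, 7, 11, 13, 17}.
v=∞: 36465 > 0 and -15470 < 0  ⇒  (a,b)_∞ = +1.
v=3: a=3^-1·(≡2), b=3^0·(≡1) mod 3; (2|3)=-1, (1|3)=+1; (−1)^{-1·0·1}·(-1)^0·(+1)^-1 = +1.
v=13: a=13^3·(≡10), b=13^1·(≡5) mod 13; (10|13)=+1, (5|13)=-1; (−1)^{3·1·6}·(+1)^1·(-1)^3 = -1.
v=5: a=5^3·(≡2), b=5^-3·(≡4) mod 5; (2|5)=-1, (4|5)=+1; (−1)^{3·-3·2}·(-1)^-3·(+1)^3 = -1.
v=7: a=7^-4·(≡1), b=7^-1·(≡4) mod 7; (1|7)=+1, (4|7)=+1; (−1)^{-4·-1·3}·(+1)^-1·(+1)^-4 = +1.
v=17: a=17^9·(≡14), b=17^3·(≡4) mod 17; (14|17)=-1, (4|17)=+1; (−1)^{9·3·8}·(-1)^3·(+1)^9 = -1.
v=2: v_2(a)=6, v_2(b)=11; units ≡ 1, 1 (mod 8); ε·ε+αω+βω = 0·0+6·0+11·0 ≡ 0  ⇒  (a,b)_2 = +1.
v=11: a=11^1·(≡9), b=11^0·(≡10) mod 11; (9|11)=+1, (10|11)=-1; (−1)^{1·0·5}·(+1)^0·(-1)^1 = -1.
(36465, -15470 / ℚ) ramifies at {5, 11, 13, 17}: a division algebra.

[5, 11, 13, 17]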